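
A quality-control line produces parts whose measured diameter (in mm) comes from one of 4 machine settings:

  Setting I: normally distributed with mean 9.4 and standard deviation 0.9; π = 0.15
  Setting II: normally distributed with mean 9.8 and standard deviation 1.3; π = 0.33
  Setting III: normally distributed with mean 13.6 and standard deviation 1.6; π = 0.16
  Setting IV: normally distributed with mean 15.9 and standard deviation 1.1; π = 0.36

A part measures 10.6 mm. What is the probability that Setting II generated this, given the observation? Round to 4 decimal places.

0.7101

By Bayes' theorem, P(k | x) = π_k f_k(x) / Σ_j π_j f_j(x).
Evaluate each component's likelihood at the observed value:
  p_I = (1/(0.9·√(2π)))·exp(−(10.6−9.4)²/(2·0.9²)) = 0.443269·exp(-0.88889) = 0.182233
  p_II = (1/(1.3·√(2π)))·exp(−(10.6−9.8)²/(2·1.3²)) = 0.306879·exp(-0.18935) = 0.253941
  p_III = (1/(1.6·√(2π)))·exp(−(10.6−13.6)²/(2·1.6²)) = 0.249339·exp(-1.75781) = 0.0429914
  p_IV = (1/(1.1·√(2π)))·exp(−(10.6−15.9)²/(2·1.1²)) = 0.362675·exp(-11.60744) = 3.29967e-06
Weight by the priors:
  π_I·p_I = 0.15 × 0.182233 = 0.027335
  π_II·p_II = 0.33 × 0.253941 = 0.0838006
  π_III·p_III = 0.16 × 0.0429914 = 0.00687863
  π_IV·p_IV = 0.36 × 3.29967e-06 = 1.18788e-06
Denominator: 0.027335 + 0.0838006 + 0.00687863 + 1.18788e-06 = 0.118015
So the posterior for Setting II is 0.0838006 / 0.118015 ≈ 0.7101.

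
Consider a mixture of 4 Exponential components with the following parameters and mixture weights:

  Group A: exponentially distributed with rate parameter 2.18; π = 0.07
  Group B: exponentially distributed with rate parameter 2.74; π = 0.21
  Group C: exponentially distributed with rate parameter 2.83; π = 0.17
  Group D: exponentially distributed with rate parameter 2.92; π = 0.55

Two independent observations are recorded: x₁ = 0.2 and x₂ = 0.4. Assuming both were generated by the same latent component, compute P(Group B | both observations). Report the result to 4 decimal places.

Posterior ∝ prior × likelihood, so P(k | x) ∝ π_k f_k(x); normalise over all components.
Since both observations come from the same component, the likelihood for component k is f_k(x₁)·f_k(x₂).
  f_A = [1.40963] × [0.91149] = 1.28486
  f_B = [1.58401] × [0.915722] = 1.45051
  f_C = [1.60685] × [0.912358] = 1.46602
  f_D = [1.62838] × [0.908086] = 1.47871
Unnormalised posteriors:
  π_A·f_A = 0.07 × 1.28486 = 0.0899402
  π_B·f_B = 0.21 × 1.45051 = 0.304607
  π_C·f_C = 0.17 × 1.46602 = 0.249224
  π_D·f_D = 0.55 × 1.47871 = 0.813288
Sum: 0.0899402 + 0.304607 + 0.249224 + 0.813288 = 1.45706
P(Group B | data) ≈ 0.2091

0.2091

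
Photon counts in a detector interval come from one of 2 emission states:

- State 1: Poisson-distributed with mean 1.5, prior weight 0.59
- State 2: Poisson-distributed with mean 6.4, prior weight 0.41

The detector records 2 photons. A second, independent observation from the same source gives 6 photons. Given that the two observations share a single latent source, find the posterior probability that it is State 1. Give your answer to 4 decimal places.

0.1911

Apply Bayes' rule: the posterior for each component is proportional to its prior times its likelihood at x.
Since both observations come from the same component, the likelihood for component k is f_k(x₁)·f_k(x₂).
  p_1 = [0.251021] × [0.00352999] = 0.000886103
  p_2 = [0.0340287] × [0.158585] = 0.00539645
Prior × likelihood for each component:
  π_1·p_1 = 0.59 × 0.000886103 = 0.000522801
  π_2·p_2 = 0.41 × 0.00539645 = 0.00221254
Evidence: 0.000522801 + 0.00221254 = 0.00273534
P(State 1 | x) ≈ 0.1911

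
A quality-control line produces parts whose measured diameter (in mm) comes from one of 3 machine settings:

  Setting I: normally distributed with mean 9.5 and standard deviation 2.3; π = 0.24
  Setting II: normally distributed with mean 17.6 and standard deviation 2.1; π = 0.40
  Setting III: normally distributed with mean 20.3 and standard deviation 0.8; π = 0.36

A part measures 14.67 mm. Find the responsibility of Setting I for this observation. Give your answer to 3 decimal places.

Apply Bayes' rule: the posterior for each component is proportional to its prior times its likelihood at x.
Normal densities:
  L_I = (1/(2.3·√(2π)))·exp(−(14.67−9.5)²/(2·2.3²)) = 0.173453·exp(-2.52636) = 0.0138675
  L_II = (1/(2.1·√(2π)))·exp(−(14.67−17.6)²/(2·2.1²)) = 0.189973·exp(-0.97334) = 0.0717749
  L_III = (1/(0.8·√(2π)))·exp(−(14.67−20.3)²/(2·0.8²)) = 0.498678·exp(-24.76320) = 8.77602e-12
Multiply by the mixture weights:
  w_I·L_I = 0.24 × 0.0138675 = 0.0033282
  w_II·L_II = 0.40 × 0.0717749 = 0.02871
  w_III·L_III = 0.36 × 8.77602e-12 = 3.15937e-12
Sum: 0.0033282 + 0.02871 + 3.15937e-12 = 0.0320382
So the posterior for Setting I is 0.0033282 / 0.0320382 ≈ 0.104.

0.104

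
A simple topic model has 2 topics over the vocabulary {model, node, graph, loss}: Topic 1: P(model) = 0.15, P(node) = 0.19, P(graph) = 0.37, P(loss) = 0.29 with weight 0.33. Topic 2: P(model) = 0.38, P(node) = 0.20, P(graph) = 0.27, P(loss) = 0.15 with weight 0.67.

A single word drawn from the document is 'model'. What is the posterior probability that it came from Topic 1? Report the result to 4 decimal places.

Apply Bayes' rule: the posterior for each component is proportional to its prior times its likelihood at x.
Component likelihoods at x = 'model':
  p_1 = P(model | comp) = 0.15
  p_2 = P(model | comp) = 0.38
Prior × likelihood for each component:
  π_1·p_1 = 0.33 × 0.15 = 0.0495
  π_2·p_2 = 0.67 × 0.38 = 0.2546
Marginal: 0.0495 + 0.2546 = 0.3041
P(Topic 1 | x) ≈ 0.1628

0.1628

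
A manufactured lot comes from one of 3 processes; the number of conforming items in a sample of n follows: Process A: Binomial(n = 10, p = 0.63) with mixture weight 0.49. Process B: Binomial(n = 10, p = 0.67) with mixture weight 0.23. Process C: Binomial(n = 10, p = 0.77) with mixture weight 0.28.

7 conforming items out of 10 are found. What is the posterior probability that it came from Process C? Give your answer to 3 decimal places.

0.270

P(component k | x) = w_k·f_k(x) / marginal(x), where marginal(x) = Σ_j w_j·f_j(x).
Evaluate each component's likelihood at the observed value:
  f_A = 0.239425
  f_B = 0.261365
  f_C = 0.234315
Multiply by the mixture weights:
  w_A·f_A = 0.49 × 0.239425 = 0.117318
  w_B·f_B = 0.23 × 0.261365 = 0.0601138
  w_C·f_C = 0.28 × 0.234315 = 0.0656082
Marginal: 0.117318 + 0.0601138 + 0.0656082 = 0.24304
P(Process C | the observation) ≈ 0.270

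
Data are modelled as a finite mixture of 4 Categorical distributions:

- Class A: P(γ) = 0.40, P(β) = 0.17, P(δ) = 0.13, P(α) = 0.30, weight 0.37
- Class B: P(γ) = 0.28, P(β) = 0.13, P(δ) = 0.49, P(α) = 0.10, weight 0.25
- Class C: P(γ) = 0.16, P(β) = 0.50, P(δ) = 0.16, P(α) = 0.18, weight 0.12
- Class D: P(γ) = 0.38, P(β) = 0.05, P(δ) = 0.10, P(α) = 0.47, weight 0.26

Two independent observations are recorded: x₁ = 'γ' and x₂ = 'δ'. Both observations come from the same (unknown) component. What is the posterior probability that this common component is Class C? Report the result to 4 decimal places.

Posterior ∝ prior × likelihood, so P(k | x) ∝ w_k f_k(x); normalise over all components.
Since both observations come from the same component, the likelihood for component k is f_k(x₁)·f_k(x₂).
  p_A = [0.4] × [0.13] = 0.052
  p_B = [0.28] × [0.49] = 0.1372
  p_C = [0.16] × [0.16] = 0.0256
  p_D = [0.38] × [0.1] = 0.038
Weight by the priors:
  w_A·p_A = 0.37 × 0.052 = 0.01924
  w_B·p_B = 0.25 × 0.1372 = 0.0343
  w_C·p_C = 0.12 × 0.0256 = 0.003072
  w_D·p_D = 0.26 × 0.038 = 0.00988
Normaliser: 0.01924 + 0.0343 + 0.003072 + 0.00988 = 0.066492
P(Class C | x₁,x₂) ≈ 0.0462

0.0462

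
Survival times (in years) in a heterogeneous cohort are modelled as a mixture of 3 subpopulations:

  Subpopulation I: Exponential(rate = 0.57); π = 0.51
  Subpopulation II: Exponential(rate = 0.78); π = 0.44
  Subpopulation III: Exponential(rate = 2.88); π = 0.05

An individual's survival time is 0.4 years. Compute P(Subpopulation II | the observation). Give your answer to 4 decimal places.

0.4756

Apply Bayes' rule: the posterior for each component is proportional to its prior times its likelihood at x.
Evaluate each component's likelihood at the observed value:
  p_I = 0.57·e^(−0.57·0.4) = 0.57·e^(−0.2280) = 0.453791
  p_II = 0.78·e^(−0.78·0.4) = 0.78·e^(−0.3120) = 0.570946
  p_III = 2.88·e^(−2.88·0.4) = 2.88·e^(−1.1520) = 0.910092
Prior × likelihood for each component:
  π_I·p_I = 0.51 × 0.453791 = 0.231433
  π_II·p_II = 0.44 × 0.570946 = 0.251216
  π_III·p_III = 0.05 × 0.910092 = 0.0455046
Normaliser: 0.231433 + 0.251216 + 0.0455046 = 0.528154
So the posterior for Subpopulation II is 0.251216 / 0.528154 ≈ 0.4756.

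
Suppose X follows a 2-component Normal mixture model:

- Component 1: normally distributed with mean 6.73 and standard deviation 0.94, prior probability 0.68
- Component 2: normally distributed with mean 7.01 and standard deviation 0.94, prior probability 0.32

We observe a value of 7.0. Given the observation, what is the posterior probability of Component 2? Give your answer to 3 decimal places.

0.329

P(component k | x) = w_k·f_k(x) / marginal(x), where marginal(x) = Σ_j w_j·f_j(x).
Normal densities:
  p_1 = (1/(0.94·√(2π)))·exp(−(7.0−6.73)²/(2·0.94²)) = 0.424407·exp(-0.04125) = 0.407255
  p_2 = (1/(0.94·√(2π)))·exp(−(7.0−7.01)²/(2·0.94²)) = 0.424407·exp(-0.00006) = 0.424383
Prior × likelihood for each component:
  w_1·p_1 = 0.68 × 0.407255 = 0.276934
  w_2·p_2 = 0.32 × 0.424383 = 0.135802
Normaliser: 0.276934 + 0.135802 = 0.412736
P(Component 2 | x) ≈ 0.329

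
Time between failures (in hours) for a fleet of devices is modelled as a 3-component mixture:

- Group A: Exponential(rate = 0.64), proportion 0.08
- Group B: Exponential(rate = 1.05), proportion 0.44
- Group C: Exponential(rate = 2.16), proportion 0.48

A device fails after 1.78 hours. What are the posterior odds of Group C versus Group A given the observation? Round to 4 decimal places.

Only the two components matter; the odds are (P(Z=i) f_i(x)) / (P(Z=j) f_j(x)).
Exponential densities:
  p_A = 0.64·e^(−0.64·1.78) = 0.64·e^(−1.1392) = 0.204848
  p_B = 1.05·e^(−1.05·1.78) = 1.05·e^(−1.8690) = 0.161992
  p_C = 2.16·e^(−2.16·1.78) = 2.16·e^(−3.8448) = 0.0462039
0.0221779 / 0.0163878 ≈ 1.3533

1.3533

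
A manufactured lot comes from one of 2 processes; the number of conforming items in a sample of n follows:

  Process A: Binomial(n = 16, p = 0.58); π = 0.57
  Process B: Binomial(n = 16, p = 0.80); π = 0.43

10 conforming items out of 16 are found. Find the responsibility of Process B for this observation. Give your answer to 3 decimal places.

0.180

Apply Bayes' rule: the posterior for each component is proportional to its prior times its likelihood at x.
Binomial probabilities:
  p_A = 0.189365
  p_B = 0.0550306
Unnormalised posteriors:
  w_A·p_A = 0.57 × 0.189365 = 0.107938
  w_B·p_B = 0.43 × 0.0550306 = 0.0236631
Sum: 0.107938 + 0.0236631 = 0.131601
P(Process B | data) ≈ 0.180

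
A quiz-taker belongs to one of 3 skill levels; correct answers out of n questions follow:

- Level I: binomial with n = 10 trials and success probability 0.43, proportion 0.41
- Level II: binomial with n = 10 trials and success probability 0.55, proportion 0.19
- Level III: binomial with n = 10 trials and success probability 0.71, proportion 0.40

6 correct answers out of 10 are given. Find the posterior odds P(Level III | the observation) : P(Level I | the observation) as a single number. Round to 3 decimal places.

1.325

The posterior odds equal the prior odds times the likelihood ratio: (π_i/π_j)·(f_i(x)/f_j(x)).
Evaluate each component's likelihood at the observed value:
  f_I = C(10,6)·0.43^6·0.57^4 = 210·0.00632136·0.10556 = 0.140129
  f_II = C(10,6)·0.55^6·0.45^4 = 210·0.0276806·0.0410062 = 0.238367
  f_III = C(10,6)·0.71^6·0.29^4 = 210·0.1281·0.00707281 = 0.190266
Posterior odds = (π_III·f_III) / (π_I·f_I) = (0.40·0.190266) / (0.41·0.140129) = 0.0761064 / 0.0574531 ≈ 1.325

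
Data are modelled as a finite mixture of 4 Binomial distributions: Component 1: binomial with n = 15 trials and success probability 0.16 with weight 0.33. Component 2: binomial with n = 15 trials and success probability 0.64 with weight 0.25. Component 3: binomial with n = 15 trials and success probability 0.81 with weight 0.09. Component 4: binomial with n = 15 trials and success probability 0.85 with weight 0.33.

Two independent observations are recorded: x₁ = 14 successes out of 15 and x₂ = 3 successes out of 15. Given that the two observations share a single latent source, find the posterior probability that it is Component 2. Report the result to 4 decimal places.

0.9933

The responsibility of component k is P(Z=k) f_k(x) divided by Σ_j P(Z=j) f_j(x).
Since both observations come from the same component, the likelihood for component k is f_k(x₁)·f_k(x₂).
  f_1 = [C(15,14)·0.16^14·0.84^1 = 15·7.20576e-12·0.84 = 9.07926e-11] × [0.229997] = 2.0882e-11
  f_2 = [C(15,14)·0.64^14·0.36^1 = 15·0.00193428·0.36 = 0.0104451] × [0.000565173] = 5.9033e-06
  f_3 = [C(15,14)·0.81^14·0.19^1 = 15·0.0523348·0.19 = 0.149154] × [5.35192e-07] = 7.98261e-08
  f_4 = [C(15,14)·0.85^14·0.15^1 = 15·0.10277·0.15 = 0.231232] × [3.62546e-08] = 8.38322e-09
Prior × likelihood for each component:
  P(Z=1)·f_1 = 0.33 × 2.0882e-11 = 6.89108e-12
  P(Z=2)·f_2 = 0.25 × 5.9033e-06 = 1.47582e-06
  P(Z=3)·f_3 = 0.09 × 7.98261e-08 = 7.18435e-09
  P(Z=4)·f_4 = 0.33 × 8.38322e-09 = 2.76646e-09
Marginal: 6.89108e-12 + 1.47582e-06 + 7.18435e-09 + 2.76646e-09 = 1.48578e-06
So the posterior for Component 2 is 1.47582e-06 / 1.48578e-06 ≈ 0.9933.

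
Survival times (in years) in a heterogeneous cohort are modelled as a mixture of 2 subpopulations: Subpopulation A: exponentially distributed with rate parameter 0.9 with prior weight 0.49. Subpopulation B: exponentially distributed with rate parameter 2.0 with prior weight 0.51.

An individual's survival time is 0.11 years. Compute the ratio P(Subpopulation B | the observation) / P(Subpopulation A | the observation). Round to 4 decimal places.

2.0493

Posterior odds = (w_i f_i(x)) / (w_j f_j(x)); the normalising sum cancels.
Component likelihoods at x = 0.11 years:
  L_A = 0.9·e^(−0.9·0.11) = 0.9·e^(−0.0990) = 0.815168
  L_B = 2.0·e^(−2.0·0.11) = 2.0·e^(−0.2200) = 1.60504
Posterior odds = (w_B·L_B) / (w_A·L_A) = (0.51·1.60504) / (0.49·0.815168) = 0.818569 / 0.399433 ≈ 2.0493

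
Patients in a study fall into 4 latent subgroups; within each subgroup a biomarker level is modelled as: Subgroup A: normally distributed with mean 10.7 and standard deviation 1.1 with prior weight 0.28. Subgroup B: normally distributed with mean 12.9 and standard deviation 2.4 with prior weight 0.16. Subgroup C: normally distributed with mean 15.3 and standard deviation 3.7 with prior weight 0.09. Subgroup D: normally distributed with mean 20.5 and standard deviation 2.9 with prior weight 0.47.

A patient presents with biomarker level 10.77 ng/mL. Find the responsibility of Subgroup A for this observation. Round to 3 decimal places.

Posterior ∝ prior × likelihood, so P(k | x) ∝ P(Z=k) f_k(x); normalise over all components.
Component likelihoods at x = 10.77 ng/mL:
  p_A = 0.361941
  p_B = 0.112114
  p_C = 0.0509579
  p_D = 0.000494363
Unnormalised posteriors:
  P(Z=A)·p_A = 0.28 × 0.361941 = 0.101344
  P(Z=B)·p_B = 0.16 × 0.112114 = 0.0179383
  P(Z=C)·p_C = 0.09 × 0.0509579 = 0.00458621
  P(Z=D)·p_D = 0.47 × 0.000494363 = 0.000232351
Sum: 0.101344 + 0.0179383 + 0.00458621 + 0.000232351 = 0.1241
Responsibility of Subgroup A: 0.101344 / 0.1241 ≈ 0.817

0.817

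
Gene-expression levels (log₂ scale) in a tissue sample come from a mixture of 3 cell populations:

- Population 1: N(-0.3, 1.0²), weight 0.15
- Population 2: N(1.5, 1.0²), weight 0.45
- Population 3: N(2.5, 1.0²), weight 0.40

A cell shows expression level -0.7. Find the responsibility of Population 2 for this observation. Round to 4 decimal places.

0.2212

Posterior ∝ prior × likelihood, so P(k | x) ∝ P(Z=k) f_k(x); normalise over all components.
Normal densities:
  p_1 = (1/(1.0·√(2π)))·exp(−(-0.7−-0.3)²/(2·1.0²)) = 0.398942·exp(-0.08000) = 0.36827
  p_2 = (1/(1.0·√(2π)))·exp(−(-0.7−1.5)²/(2·1.0²)) = 0.398942·exp(-2.42000) = 0.0354746
  p_3 = (1/(1.0·√(2π)))·exp(−(-0.7−2.5)²/(2·1.0²)) = 0.398942·exp(-5.12000) = 0.00238409
Unnormalised posteriors:
  P(Z=1)·p_1 = 0.15 × 0.36827 = 0.0552405
  P(Z=2)·p_2 = 0.45 × 0.0354746 = 0.0159636
  P(Z=3)·p_3 = 0.40 × 0.00238409 = 0.000953635
Evidence: 0.0552405 + 0.0159636 + 0.000953635 = 0.0721577
P(Population 2 | the observation) ≈ 0.2212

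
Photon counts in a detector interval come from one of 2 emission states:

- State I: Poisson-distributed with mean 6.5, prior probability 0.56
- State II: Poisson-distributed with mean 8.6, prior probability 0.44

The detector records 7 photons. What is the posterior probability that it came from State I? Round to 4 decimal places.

0.5942

By Bayes' theorem, P(k | x) = P(Z=k) f_k(x) / Σ_j P(Z=j) f_j(x).
Evaluate each component's likelihood at the observed value:
  L_I = e^(−6.5)·6.5^7/7! = 0.146234
  L_II = e^(−8.6)·8.6^7/7! = 0.127094
Weight by the priors:
  P(Z=I)·L_I = 0.56 × 0.146234 = 0.0818911
  P(Z=II)·L_II = 0.44 × 0.127094 = 0.0559215
Denominator: 0.0818911 + 0.0559215 = 0.137813
P(State I | 7 photons) = 0.0818911 / 0.137813 ≈ 0.5942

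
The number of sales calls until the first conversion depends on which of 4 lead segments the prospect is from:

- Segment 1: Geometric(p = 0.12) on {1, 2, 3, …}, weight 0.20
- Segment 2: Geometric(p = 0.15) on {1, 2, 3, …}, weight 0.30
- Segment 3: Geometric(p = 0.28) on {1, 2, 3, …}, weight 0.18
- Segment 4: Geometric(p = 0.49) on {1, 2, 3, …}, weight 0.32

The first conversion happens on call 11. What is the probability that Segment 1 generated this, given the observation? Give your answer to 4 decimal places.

By Bayes' theorem, P(k | x) = π_k f_k(x) / Σ_j π_j f_j(x).
Geometric probabilities:
  L_1 = 0.12·(1−0.12)^10 = 0.12·0.278501 = 0.0334201
  L_2 = 0.15·(1−0.15)^10 = 0.15·0.196874 = 0.0295312
  L_3 = 0.28·(1−0.28)^10 = 0.28·0.0374391 = 0.0104829
  L_4 = 0.49·(1−0.49)^10 = 0.49·0.00119042 = 0.000583308
Unnormalised posteriors:
  π_1·L_1 = 0.20 × 0.0334201 = 0.00668402
  π_2·L_2 = 0.30 × 0.0295312 = 0.00885935
  π_3·L_3 = 0.18 × 0.0104829 = 0.00188693
  π_4·L_4 = 0.32 × 0.000583308 = 0.000186659
Evidence: 0.00668402 + 0.00885935 + 0.00188693 + 0.000186659 = 0.017617
P(Segment 1 | x) ≈ 0.3794

0.3794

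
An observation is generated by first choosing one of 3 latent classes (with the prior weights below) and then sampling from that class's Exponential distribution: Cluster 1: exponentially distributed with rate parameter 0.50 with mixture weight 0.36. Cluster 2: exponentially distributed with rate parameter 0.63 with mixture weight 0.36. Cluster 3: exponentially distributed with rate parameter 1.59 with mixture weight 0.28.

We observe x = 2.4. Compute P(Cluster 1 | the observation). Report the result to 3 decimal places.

Posterior ∝ prior × likelihood, so P(k | x) ∝ π_k f_k(x); normalise over all components.
Evaluate each component's likelihood at the observed value:
  f_1 = 0.150597
  f_2 = 0.138895
  f_3 = 0.0350049
Multiply by the mixture weights:
  π_1·f_1 = 0.36 × 0.150597 = 0.054215
  π_2·f_2 = 0.36 × 0.138895 = 0.0500023
  π_3·f_3 = 0.28 × 0.0350049 = 0.00980138
Normaliser: 0.054215 + 0.0500023 + 0.00980138 = 0.114019
So the posterior for Cluster 1 is 0.054215 / 0.114019 ≈ 0.475.

0.475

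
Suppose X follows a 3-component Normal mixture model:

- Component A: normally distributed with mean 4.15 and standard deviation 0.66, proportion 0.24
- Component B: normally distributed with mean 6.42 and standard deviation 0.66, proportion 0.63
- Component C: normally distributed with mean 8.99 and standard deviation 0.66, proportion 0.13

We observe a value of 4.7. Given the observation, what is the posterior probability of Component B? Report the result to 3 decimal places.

The responsibility of component k is w_k f_k(x) divided by Σ_j w_j f_j(x).
Normal densities:
  L_A = (1/(0.66·√(2π)))·exp(−(4.7−4.15)²/(2·0.66²)) = 0.604458·exp(-0.34722) = 0.427139
  L_B = (1/(0.66·√(2π)))·exp(−(4.7−6.42)²/(2·0.66²)) = 0.604458·exp(-3.39578) = 0.0202581
  L_C = (1/(0.66·√(2π)))·exp(−(4.7−8.99)²/(2·0.66²)) = 0.604458·exp(-21.12500) = 4.04478e-10
Unnormalised posteriors:
  w_A·L_A = 0.24 × 0.427139 = 0.102513
  w_B·L_B = 0.63 × 0.0202581 = 0.0127626
  w_C·L_C = 0.13 × 4.04478e-10 = 5.25822e-11
Sum: 0.102513 + 0.0127626 + 5.25822e-11 = 0.115276
P(Component B | data) ≈ 0.111

0.111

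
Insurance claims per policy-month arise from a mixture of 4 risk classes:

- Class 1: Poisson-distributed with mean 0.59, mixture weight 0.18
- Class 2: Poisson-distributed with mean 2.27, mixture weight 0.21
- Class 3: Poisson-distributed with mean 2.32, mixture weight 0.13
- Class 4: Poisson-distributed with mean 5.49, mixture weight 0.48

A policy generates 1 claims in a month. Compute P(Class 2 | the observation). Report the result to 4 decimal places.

P(component k | x) = w_k·f_k(x) / marginal(x), where marginal(x) = Σ_j w_j·f_j(x).
Component likelihoods at x = 1 claims:
  L_1 = 0.327053
  L_2 = 0.234519
  L_3 = 0.227995
  L_4 = 0.0226619
Unnormalised posteriors:
  w_1·L_1 = 0.18 × 0.327053 = 0.0588696
  w_2·L_2 = 0.21 × 0.234519 = 0.0492489
  w_3·L_3 = 0.13 × 0.227995 = 0.0296393
  w_4·L_4 = 0.48 × 0.0226619 = 0.0108777
Normaliser: 0.0588696 + 0.0492489 + 0.0296393 + 0.0108777 = 0.148635
P(Class 2 | x) = 0.0492489 / 0.148635 ≈ 0.3313

0.3313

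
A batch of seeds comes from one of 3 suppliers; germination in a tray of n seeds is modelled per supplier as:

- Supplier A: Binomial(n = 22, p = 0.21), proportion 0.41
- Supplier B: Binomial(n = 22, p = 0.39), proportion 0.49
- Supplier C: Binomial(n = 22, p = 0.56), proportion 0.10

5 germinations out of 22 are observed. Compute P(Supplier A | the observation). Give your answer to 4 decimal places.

P(component k | x) = P(Z=k)·f_k(x) / marginal(x), where marginal(x) = Σ_j P(Z=j)·f_j(x).
Component likelihoods at x = 5 germinations out of 22:
  L_A = 0.195557
  L_B = 0.0532656
  L_C = 0.00125937
Unnormalised posteriors:
  P(Z=A)·L_A = 0.41 × 0.195557 = 0.0801785
  P(Z=B)·L_B = 0.49 × 0.0532656 = 0.0261002
  P(Z=C)·L_C = 0.10 × 0.00125937 = 0.000125937
Marginal: 0.0801785 + 0.0261002 + 0.000125937 = 0.106405
So the posterior for Supplier A is 0.0801785 / 0.106405 ≈ 0.7535.

0.7535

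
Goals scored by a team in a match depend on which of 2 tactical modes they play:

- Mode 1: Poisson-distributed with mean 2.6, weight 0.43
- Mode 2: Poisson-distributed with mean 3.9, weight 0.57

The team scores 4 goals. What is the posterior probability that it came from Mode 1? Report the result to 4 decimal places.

0.3535

P(component k | x) = π_k·f_k(x) / marginal(x), where marginal(x) = Σ_j π_j·f_j(x).
Poisson probabilities:
  L_1 = 0.141422
  L_2 = 0.195119
Weight by the priors:
  π_1·L_1 = 0.43 × 0.141422 = 0.0608114
  π_2·L_2 = 0.57 × 0.195119 = 0.111218
Denominator: 0.0608114 + 0.111218 = 0.172029
Responsibility of Mode 1: 0.0608114 / 0.172029 ≈ 0.3535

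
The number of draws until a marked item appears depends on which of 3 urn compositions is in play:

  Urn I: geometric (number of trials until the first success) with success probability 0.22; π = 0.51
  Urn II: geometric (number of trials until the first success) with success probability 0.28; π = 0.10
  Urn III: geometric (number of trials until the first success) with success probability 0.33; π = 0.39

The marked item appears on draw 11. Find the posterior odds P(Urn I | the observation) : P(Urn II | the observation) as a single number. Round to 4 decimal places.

8.9219

Since P(k|x) ∝ w_k f_k(x), the posterior odds are w_i f_i(x) / (w_j f_j(x)).
Evaluate each component's likelihood at the observed value:
  L_I = 0.0183387
  L_II = 0.0104829
  L_III = 0.00601536
Odds = (0.51/0.10) × (0.0183387/0.0104829) = 5.1 × 1.74939 ≈ 8.9219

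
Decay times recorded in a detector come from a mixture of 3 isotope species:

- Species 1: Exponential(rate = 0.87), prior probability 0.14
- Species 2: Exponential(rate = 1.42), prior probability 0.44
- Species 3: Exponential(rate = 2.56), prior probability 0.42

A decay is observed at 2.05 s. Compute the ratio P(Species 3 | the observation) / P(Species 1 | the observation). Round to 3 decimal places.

Only the two components matter; the odds are (w_i f_i(x)) / (w_j f_j(x)).
Evaluate each component's likelihood at the observed value:
  f_1 = 0.146203
  f_2 = 0.0772782
  f_3 = 0.0134605
Odds = (0.42/0.14) × (0.0134605/0.146203) = 3 × 0.0920677 ≈ 0.276

0.276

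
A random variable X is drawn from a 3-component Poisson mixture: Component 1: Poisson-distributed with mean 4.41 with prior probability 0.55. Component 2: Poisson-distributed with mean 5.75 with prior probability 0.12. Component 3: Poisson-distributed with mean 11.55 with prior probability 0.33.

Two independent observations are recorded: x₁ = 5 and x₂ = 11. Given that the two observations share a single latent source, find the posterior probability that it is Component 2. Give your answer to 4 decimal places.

P(component k | x) = P(Z=k)·f_k(x) / marginal(x), where marginal(x) = Σ_j P(Z=j)·f_j(x).
Since both observations come from the same component, the likelihood for component k is f_k(x₁)·f_k(x₂).
  f_1 = [e^(−4.41)·4.41^5/5! = 0.168956] × [0.0037362] = 0.000631253
  f_2 = [e^(−5.75)·5.75^5/5! = 0.166711] × [0.0181133] = 0.00301969
  f_3 = [e^(−11.55)·11.55^5/5! = 0.0165055] × [0.1178] = 0.00194434
Multiply by the mixture weights:
  P(Z=1)·f_1 = 0.55 × 0.000631253 = 0.000347189
  P(Z=2)·f_2 = 0.12 × 0.00301969 = 0.000362363
  P(Z=3)·f_3 = 0.33 × 0.00194434 = 0.000641632
Denominator: 0.000347189 + 0.000362363 + 0.000641632 = 0.00135118
P(Component 2 | x) = 0.000362363 / 0.00135118 ≈ 0.2682

0.2682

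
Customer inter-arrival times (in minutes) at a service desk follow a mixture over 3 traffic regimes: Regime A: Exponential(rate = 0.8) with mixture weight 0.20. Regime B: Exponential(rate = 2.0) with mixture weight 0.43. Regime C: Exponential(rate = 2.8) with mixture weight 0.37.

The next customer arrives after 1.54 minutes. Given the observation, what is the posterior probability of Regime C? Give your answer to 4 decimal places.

P(component k | x) = w_k·f_k(x) / marginal(x), where marginal(x) = Σ_j w_j·f_j(x).
Component likelihoods at x = 1.54 minutes:
  L_A = 0.8·e^(−0.8·1.54) = 0.8·e^(−1.2320) = 0.233367
  L_B = 2.0·e^(−2.0·1.54) = 2.0·e^(−3.0800) = 0.0919185
  L_C = 2.8·e^(−2.8·1.54) = 2.8·e^(−4.3120) = 0.0375388
Prior × likelihood for each component:
  w_A·L_A = 0.20 × 0.233367 = 0.0466734
  w_B·L_B = 0.43 × 0.0919185 = 0.039525
  w_C·L_C = 0.37 × 0.0375388 = 0.0138894
Normaliser: 0.0466734 + 0.039525 + 0.0138894 = 0.100088
Responsibility of Regime C: 0.0138894 / 0.100088 ≈ 0.1388

0.1388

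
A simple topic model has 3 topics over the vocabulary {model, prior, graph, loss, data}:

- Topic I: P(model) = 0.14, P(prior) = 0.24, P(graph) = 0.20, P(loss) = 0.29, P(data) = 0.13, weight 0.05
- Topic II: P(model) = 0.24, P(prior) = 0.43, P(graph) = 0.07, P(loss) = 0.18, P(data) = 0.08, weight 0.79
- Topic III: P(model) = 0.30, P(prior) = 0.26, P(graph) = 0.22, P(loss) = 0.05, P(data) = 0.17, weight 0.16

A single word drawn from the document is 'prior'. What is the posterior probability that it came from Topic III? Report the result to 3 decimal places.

The responsibility of component k is P(Z=k) f_k(x) divided by Σ_j P(Z=j) f_j(x).
Evaluate each component's likelihood at the observed value:
  L_I = P(prior | comp) = 0.24
  L_II = P(prior | comp) = 0.43
  L_III = P(prior | comp) = 0.26
Unnormalised posteriors:
  P(Z=I)·L_I = 0.05 × 0.24 = 0.012
  P(Z=II)·L_II = 0.79 × 0.43 = 0.3397
  P(Z=III)·L_III = 0.16 × 0.26 = 0.0416
Evidence: 0.012 + 0.3397 + 0.0416 = 0.3933
P(Topic III | 'prior') ≈ 0.106

0.106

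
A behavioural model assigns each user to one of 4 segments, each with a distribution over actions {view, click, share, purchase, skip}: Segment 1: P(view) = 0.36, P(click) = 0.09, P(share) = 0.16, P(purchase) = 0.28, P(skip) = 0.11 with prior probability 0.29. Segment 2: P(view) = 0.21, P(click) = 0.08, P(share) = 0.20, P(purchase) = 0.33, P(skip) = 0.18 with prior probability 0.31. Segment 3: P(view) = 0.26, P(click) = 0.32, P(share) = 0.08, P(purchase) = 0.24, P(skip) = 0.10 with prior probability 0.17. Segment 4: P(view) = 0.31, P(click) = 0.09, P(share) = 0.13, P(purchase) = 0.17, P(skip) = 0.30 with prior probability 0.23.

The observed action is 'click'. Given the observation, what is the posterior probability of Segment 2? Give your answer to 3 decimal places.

0.197

Apply Bayes' rule: the posterior for each component is proportional to its prior times its likelihood at x.
Evaluate each component's likelihood at the observed value:
  p_1 = P(click | comp) = 0.09
  p_2 = P(click | comp) = 0.08
  p_3 = P(click | comp) = 0.32
  p_4 = P(click | comp) = 0.09
Weight by the priors:
  P(Z=1)·p_1 = 0.29 × 0.09 = 0.0261
  P(Z=2)·p_2 = 0.31 × 0.08 = 0.0248
  P(Z=3)·p_3 = 0.17 × 0.32 = 0.0544
  P(Z=4)·p_4 = 0.23 × 0.09 = 0.0207
Marginal: 0.0261 + 0.0248 + 0.0544 + 0.0207 = 0.126
P(Segment 2 | the observation) ≈ 0.197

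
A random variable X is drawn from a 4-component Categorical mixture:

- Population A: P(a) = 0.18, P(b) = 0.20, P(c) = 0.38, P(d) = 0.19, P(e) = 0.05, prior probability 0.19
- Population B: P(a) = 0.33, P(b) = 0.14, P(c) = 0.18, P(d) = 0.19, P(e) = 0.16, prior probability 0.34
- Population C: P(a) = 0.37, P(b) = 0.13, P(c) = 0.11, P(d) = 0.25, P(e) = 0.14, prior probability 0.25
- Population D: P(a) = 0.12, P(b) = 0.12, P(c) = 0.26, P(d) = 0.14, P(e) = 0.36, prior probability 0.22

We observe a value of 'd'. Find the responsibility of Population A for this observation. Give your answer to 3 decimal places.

Apply Bayes' rule: the posterior for each component is proportional to its prior times its likelihood at x.
Component likelihoods at x = 'd':
  L_A = 0.19
  L_B = 0.19
  L_C = 0.25
  L_D = 0.14
Weight by the priors:
  π_A·L_A = 0.19 × 0.19 = 0.0361
  π_B·L_B = 0.34 × 0.19 = 0.0646
  π_C·L_C = 0.25 × 0.25 = 0.0625
  π_D·L_D = 0.22 × 0.14 = 0.0308
Sum: 0.0361 + 0.0646 + 0.0625 + 0.0308 = 0.194
Responsibility of Population A: 0.0361 / 0.194 ≈ 0.186

0.186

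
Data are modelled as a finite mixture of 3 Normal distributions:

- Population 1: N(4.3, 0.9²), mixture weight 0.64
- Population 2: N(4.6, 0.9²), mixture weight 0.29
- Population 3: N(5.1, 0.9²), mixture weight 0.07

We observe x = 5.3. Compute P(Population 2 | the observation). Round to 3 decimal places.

0.341

By Bayes' theorem, P(k | x) = π_k f_k(x) / Σ_j π_j f_j(x).
Component likelihoods at x = 5.3:
  L_1 = 0.239103
  L_2 = 0.327572
  L_3 = 0.432458
Weight by the priors:
  π_1·L_1 = 0.64 × 0.239103 = 0.153026
  π_2·L_2 = 0.29 × 0.327572 = 0.0949959
  π_3·L_3 = 0.07 × 0.432458 = 0.0302721
Sum: 0.153026 + 0.0949959 + 0.0302721 = 0.278294
P(Population 2 | 5.3) ≈ 0.341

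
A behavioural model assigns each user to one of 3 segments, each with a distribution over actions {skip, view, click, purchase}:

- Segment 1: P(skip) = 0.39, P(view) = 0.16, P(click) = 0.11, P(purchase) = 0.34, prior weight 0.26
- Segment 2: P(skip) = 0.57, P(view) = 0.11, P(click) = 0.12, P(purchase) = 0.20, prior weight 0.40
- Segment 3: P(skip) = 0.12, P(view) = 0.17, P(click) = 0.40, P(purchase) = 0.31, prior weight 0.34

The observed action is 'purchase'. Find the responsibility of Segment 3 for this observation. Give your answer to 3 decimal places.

Apply Bayes' rule: the posterior for each component is proportional to its prior times its likelihood at x.
Categorical probabilities:
  L_1 = 0.34
  L_2 = 0.2
  L_3 = 0.31
Multiply by the mixture weights:
  P(Z=1)·L_1 = 0.26 × 0.34 = 0.0884
  P(Z=2)·L_2 = 0.40 × 0.2 = 0.08
  P(Z=3)·L_3 = 0.34 × 0.31 = 0.1054
Marginal: 0.0884 + 0.08 + 0.1054 = 0.2738
Responsibility of Segment 3: 0.1054 / 0.2738 ≈ 0.385

0.385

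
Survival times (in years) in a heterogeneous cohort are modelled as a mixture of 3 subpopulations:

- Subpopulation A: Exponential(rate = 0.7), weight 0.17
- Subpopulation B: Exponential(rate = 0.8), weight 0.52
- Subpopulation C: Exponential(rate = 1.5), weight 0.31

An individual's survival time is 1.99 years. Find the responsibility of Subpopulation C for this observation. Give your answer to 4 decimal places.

0.1706

By Bayes' theorem, P(k | x) = π_k f_k(x) / Σ_j π_j f_j(x).
Exponential densities:
  L_A = 0.17383
  L_B = 0.162815
  L_C = 0.0758093
Prior × likelihood for each component:
  π_A·L_A = 0.17 × 0.17383 = 0.0295512
  π_B·L_B = 0.52 × 0.162815 = 0.0846636
  π_C·L_C = 0.31 × 0.0758093 = 0.0235009
Normaliser: 0.0295512 + 0.0846636 + 0.0235009 = 0.137716
P(Subpopulation C | the observation) ≈ 0.1706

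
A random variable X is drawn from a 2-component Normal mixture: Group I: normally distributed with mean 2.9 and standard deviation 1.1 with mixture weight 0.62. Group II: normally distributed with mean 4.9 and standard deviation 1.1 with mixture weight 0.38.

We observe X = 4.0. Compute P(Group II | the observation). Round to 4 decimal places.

P(component k | x) = w_k·f_k(x) / marginal(x), where marginal(x) = Σ_j w_j·f_j(x).
Normal densities:
  f_I = (1/(1.1·√(2π)))·exp(−(4.0−2.9)²/(2·1.1²)) = 0.362675·exp(-0.50000) = 0.219973
  f_II = (1/(1.1·√(2π)))·exp(−(4.0−4.9)²/(2·1.1²)) = 0.362675·exp(-0.33471) = 0.25951
Prior × likelihood for each component:
  w_I·f_I = 0.62 × 0.219973 = 0.136383
  w_II·f_II = 0.38 × 0.25951 = 0.0986139
Sum: 0.136383 + 0.0986139 = 0.234997
P(Group II | data) ≈ 0.4196

0.4196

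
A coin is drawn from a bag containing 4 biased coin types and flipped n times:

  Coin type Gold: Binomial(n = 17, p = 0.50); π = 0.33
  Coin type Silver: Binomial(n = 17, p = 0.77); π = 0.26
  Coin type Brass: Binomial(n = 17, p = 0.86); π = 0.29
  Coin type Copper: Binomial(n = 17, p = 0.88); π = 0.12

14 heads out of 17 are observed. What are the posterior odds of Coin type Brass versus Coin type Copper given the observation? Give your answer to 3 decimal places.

The posterior odds equal the prior odds times the likelihood ratio: (w_i/w_j)·(f_i(x)/f_j(x)).
Component likelihoods at x = 14 heads out of 17:
  p_Gold = 0.00518799
  p_Silver = 0.21309
  p_Brass = 0.225877
  p_Copper = 0.19625
Posterior odds = (w_Brass·p_Brass) / (w_Copper·p_Copper) = (0.29·0.225877) / (0.12·0.19625) = 0.0655042 / 0.02355 ≈ 2.781

2.781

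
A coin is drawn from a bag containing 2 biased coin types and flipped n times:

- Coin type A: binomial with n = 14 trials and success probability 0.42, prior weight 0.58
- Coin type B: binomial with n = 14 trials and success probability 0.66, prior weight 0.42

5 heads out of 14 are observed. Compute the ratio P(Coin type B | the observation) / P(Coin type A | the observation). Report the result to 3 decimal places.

0.057

Only the two components matter; the odds are (P(Z=i) f_i(x)) / (P(Z=j) f_j(x)).
Component likelihoods at x = 5 heads out of 14:
  L_A = 0.19434
  L_B = 0.0152228
Posterior odds = (P(Z=B)·L_B) / (P(Z=A)·L_A) = (0.42·0.0152228) / (0.58·0.19434) = 0.00639357 / 0.112717 ≈ 0.057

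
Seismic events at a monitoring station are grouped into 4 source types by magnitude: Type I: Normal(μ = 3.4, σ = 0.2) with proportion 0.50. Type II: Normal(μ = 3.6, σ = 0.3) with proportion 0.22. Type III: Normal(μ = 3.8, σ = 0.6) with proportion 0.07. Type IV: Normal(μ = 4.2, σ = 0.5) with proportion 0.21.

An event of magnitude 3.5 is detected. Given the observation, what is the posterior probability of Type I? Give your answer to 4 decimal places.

0.6981

Apply Bayes' rule: the posterior for each component is proportional to its prior times its likelihood at x.
Component likelihoods at x = 3.5:
  L_I = 1.76033
  L_II = 1.25794
  L_III = 0.586776
  L_IV = 0.299455
Unnormalised posteriors:
  P(Z=I)·L_I = 0.50 × 1.76033 = 0.880163
  P(Z=II)·L_II = 0.22 × 1.25794 = 0.276748
  P(Z=III)·L_III = 0.07 × 0.586776 = 0.0410743
  P(Z=IV)·L_IV = 0.21 × 0.299455 = 0.0628855
Denominator: 0.880163 + 0.276748 + 0.0410743 + 0.0628855 = 1.26087
P(Type I | 3.5) ≈ 0.6981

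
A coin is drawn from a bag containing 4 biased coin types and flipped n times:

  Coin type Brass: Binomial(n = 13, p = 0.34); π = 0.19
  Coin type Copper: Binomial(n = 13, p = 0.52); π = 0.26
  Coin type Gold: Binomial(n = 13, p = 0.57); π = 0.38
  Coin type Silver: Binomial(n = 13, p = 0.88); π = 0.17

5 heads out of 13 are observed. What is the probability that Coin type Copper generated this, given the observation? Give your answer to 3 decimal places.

0.325

Posterior ∝ prior × likelihood, so P(k | x) ∝ π_k f_k(x); normalise over all components.
Evaluate each component's likelihood at the observed value:
  L_Brass = C(13,5)·0.34^5·0.66^8 = 1287·0.00454354·0.0360041 = 0.210535
  L_Copper = C(13,5)·0.52^5·0.48^8 = 1287·0.0380204·0.00281793 = 0.137888
  L_Gold = C(13,5)·0.57^5·0.43^8 = 1287·0.0601692·0.00116882 = 0.0905108
  L_Silver = C(13,5)·0.88^5·0.12^8 = 1287·0.527732·4.29982e-08 = 2.9204e-05
Weight by the priors:
  π_Brass·L_Brass = 0.19 × 0.210535 = 0.0400017
  π_Copper·L_Copper = 0.26 × 0.137888 = 0.0358508
  π_Gold·L_Gold = 0.38 × 0.0905108 = 0.0343941
  π_Silver·L_Silver = 0.17 × 2.9204e-05 = 4.96467e-06
Denominator: 0.0400017 + 0.0358508 + 0.0343941 + 4.96467e-06 = 0.110252
P(Coin type Copper | 5 heads out of 13) = 0.0358508 / 0.110252 ≈ 0.325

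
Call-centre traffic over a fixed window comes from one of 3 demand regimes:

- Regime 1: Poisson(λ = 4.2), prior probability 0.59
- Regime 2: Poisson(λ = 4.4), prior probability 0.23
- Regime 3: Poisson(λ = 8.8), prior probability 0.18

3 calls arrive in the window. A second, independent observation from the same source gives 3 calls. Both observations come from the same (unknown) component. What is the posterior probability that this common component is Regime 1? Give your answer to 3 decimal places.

0.742

Posterior ∝ prior × likelihood, so P(k | x) ∝ P(Z=k) f_k(x); normalise over all components.
Since both observations come from the same component, the likelihood for component k is f_k(x₁)·f_k(x₂).
  p_1 = [e^(−4.2)·4.2^3/3! = 0.185165] × [0.185165] = 0.0342862
  p_2 = [e^(−4.4)·4.4^3/3! = 0.174305] × [0.174305] = 0.0303824
  p_3 = [e^(−8.8)·8.8^3/3! = 0.0171201] × [0.0171201] = 0.000293097
Multiply by the mixture weights:
  P(Z=1)·p_1 = 0.59 × 0.0342862 = 0.0202289
  P(Z=2)·p_2 = 0.23 × 0.0303824 = 0.00698795
  P(Z=3)·p_3 = 0.18 × 0.000293097 = 5.27574e-05
Normaliser: 0.0202289 + 0.00698795 + 5.27574e-05 = 0.0272696
So the posterior for Regime 1 is 0.0202289 / 0.0272696 ≈ 0.742.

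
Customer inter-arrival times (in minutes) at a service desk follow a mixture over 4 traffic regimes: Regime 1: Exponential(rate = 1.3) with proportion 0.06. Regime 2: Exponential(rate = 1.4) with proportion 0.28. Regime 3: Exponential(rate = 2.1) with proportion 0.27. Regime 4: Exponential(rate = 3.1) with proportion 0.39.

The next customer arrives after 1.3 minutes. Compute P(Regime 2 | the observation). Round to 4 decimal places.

0.4657

P(component k | x) = P(Z=k)·f_k(x) / marginal(x), where marginal(x) = Σ_j P(Z=j)·f_j(x).
Evaluate each component's likelihood at the observed value:
  L_1 = 1.3·e^(−1.3·1.3) = 1.3·e^(−1.6900) = 0.239875
  L_2 = 1.4·e^(−1.4·1.3) = 1.4·e^(−1.8200) = 0.226836
  L_3 = 2.1·e^(−2.1·1.3) = 2.1·e^(−2.7300) = 0.136961
  L_4 = 3.1·e^(−3.1·1.3) = 3.1·e^(−4.0300) = 0.0551004
Unnormalised posteriors:
  P(Z=1)·L_1 = 0.06 × 0.239875 = 0.0143925
  P(Z=2)·L_2 = 0.28 × 0.226836 = 0.0635141
  P(Z=3)·L_3 = 0.27 × 0.136961 = 0.0369793
  P(Z=4)·L_4 = 0.39 × 0.0551004 = 0.0214892
Evidence: 0.0143925 + 0.0635141 + 0.0369793 + 0.0214892 = 0.136375
P(Regime 2 | the observation) ≈ 0.4657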